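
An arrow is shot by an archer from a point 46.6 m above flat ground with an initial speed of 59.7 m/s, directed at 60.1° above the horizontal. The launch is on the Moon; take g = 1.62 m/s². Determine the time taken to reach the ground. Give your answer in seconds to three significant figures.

64.8 s

vₓ = 59.70 cos 60.1° = 29.76 m/s; v_y0 = 59.70 sin 60.1° = 51.75 m/s.
With up positive and y = 0 at the ground: y(t) = 46.6 + (51.75) t − 0.8100 t². Setting y = 0 and taking the positive root: t = [51.75 + √(51.75² + 2·1.62·46.6)] / 1.62 = (51.75 + 53.19) / 1.62 = 64.78 s.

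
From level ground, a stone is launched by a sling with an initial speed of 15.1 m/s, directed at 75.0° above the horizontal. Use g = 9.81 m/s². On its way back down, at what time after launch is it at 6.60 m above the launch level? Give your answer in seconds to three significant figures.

Resolve: vₓ = 15.10 cos 75.0° = 3.908 m/s and v_y0 = 15.10 sin 75.0° = 14.59 m/s.
Height y(t) = 14.59 t − 4.905 t² = 6.60 gives 4.905 t² − 14.59 t + 6.60 = 0.
t = [14.59 ± √(14.59² − 2·9.81·6.60)] / 9.81 = (14.59 ± 9.124) / 9.81, so t = 0.5567 s or t = 2.417 s.
The descending-branch root is 2.417 s.

2.42 s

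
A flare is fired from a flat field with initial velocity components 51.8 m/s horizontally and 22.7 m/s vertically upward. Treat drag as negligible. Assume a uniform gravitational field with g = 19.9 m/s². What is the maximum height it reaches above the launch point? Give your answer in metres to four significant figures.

12.95 m

Maximum height: H = v_y0² / (2g) = 22.70² / (2 × 19.9) = 12.95 m.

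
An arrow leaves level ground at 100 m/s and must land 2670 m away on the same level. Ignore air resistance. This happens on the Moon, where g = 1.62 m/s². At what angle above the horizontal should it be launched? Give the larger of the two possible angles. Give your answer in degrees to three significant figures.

77.2°

From R = (v₀²/g) sin 2θ: sin 2θ = 1.62 × 2670 / 10000 = 0.4325.
2θ = 25.63° or 180° − 25.63° = 154.4°, so θ = 12.81° or 77.19°.
The larger angle is 77.19°.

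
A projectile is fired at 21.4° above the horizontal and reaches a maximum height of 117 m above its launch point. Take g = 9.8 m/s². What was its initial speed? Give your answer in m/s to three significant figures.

131 m/s

At the peak v_y = 0, so v_y0 = √(2gH) = √(2 × 9.80 × 117) = 47.89 m/s.
v_y0 = v₀ sin θ ⇒ v₀ = 47.89 / sin 21.4° = 131.2 m/s.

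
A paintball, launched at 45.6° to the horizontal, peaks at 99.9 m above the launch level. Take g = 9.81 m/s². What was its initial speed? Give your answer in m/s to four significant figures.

At the peak v_y = 0, so v_y0 = √(2gH) = √(2 × 9.81 × 99.9) = 44.27 m/s.
v_y0 = v₀ sin θ ⇒ v₀ = 44.27 / sin 45.6° = 61.97 m/s.

61.97 m/s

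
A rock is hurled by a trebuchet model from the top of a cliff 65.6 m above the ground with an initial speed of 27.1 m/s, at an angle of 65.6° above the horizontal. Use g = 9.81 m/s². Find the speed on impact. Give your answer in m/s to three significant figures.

45.0 m/s

vₓ = 27.10 cos 65.6° = 11.20 m/s; v_y0 = 27.10 sin 65.6° = 24.68 m/s.
Vertical motion (up positive, ground at y = 0): 4.905 t² − (24.68) t − 65.6 = 0, so t = (24.68 + √(24.68² + 2·9.81·65.6)) / 9.81 = (24.68 + 43.54) / 9.81 = 6.955 s.
Vertical velocity at impact: v_y = v_y0 − g t = 24.68 − 9.81 × 6.955 = −43.54 m/s.
Speed: |v| = √(vₓ² + v_y²) = √(11.20² + 43.54²) = 44.96 m/s.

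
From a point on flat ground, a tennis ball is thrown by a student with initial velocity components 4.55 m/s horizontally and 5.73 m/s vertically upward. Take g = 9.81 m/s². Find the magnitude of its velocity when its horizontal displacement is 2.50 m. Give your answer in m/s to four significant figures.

At x = 2.50 m, t = x/vₓ = 2.50/4.550 = 0.5495 s.
Vertical velocity there: v_y = v_y0 − g t = 5.730 − 9.81 × 0.5495 = 0.3399 m/s.
Speed: √(vₓ² + v_y²) = √(4.550² + 0.3399²) = 4.563 m/s.

4.563 m/s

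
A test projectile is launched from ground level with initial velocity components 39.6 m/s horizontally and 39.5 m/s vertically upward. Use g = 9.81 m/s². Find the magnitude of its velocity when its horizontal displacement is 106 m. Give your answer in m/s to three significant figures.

Time to reach x = 106 m: t = x/vₓ = 106/39.60 = 2.677 s.
Vertical velocity there: v_y = v_y0 − g t = 39.50 − 9.81 × 2.677 = 13.24 m/s.
Speed: √(vₓ² + v_y²) = √(39.60² + 13.24²) = 41.76 m/s.

41.8 m/s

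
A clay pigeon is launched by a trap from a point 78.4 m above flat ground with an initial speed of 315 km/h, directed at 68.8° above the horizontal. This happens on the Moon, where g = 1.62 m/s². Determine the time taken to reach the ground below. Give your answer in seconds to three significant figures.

102 s

Convert: 315 km/h = 315/3.6 = 87.50 m/s.
Components: vₓ = 87.50 cos 68.8° = 31.64 m/s, v_y0 = 87.50 sin 68.8° = 81.58 m/s.
The projectile lands when y = 78.4 + (81.58) t − ½·1.62·t² = 0. Positive root: t = (81.58 + √(81.58² + 2·1.62·78.4)) / 1.62 = (81.58 + 83.12) / 1.62 = 101.7 s.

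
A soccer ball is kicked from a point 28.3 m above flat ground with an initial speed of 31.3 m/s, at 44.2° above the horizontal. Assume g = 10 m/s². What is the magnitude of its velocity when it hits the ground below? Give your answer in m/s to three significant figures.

39.3 m/s

Horizontal component vₓ = 31.30 cos 44.2° = 22.44 m/s; vertical v_y0 = 31.30 sin 44.2° = 21.82 m/s.
With up positive and y = 0 at the ground: y(t) = 28.3 + (21.82) t − 5.000 t². Setting y = 0 and taking the positive root: t = [21.82 + √(21.82² + 2·10.0·28.3)] / 10.0 = (21.82 + 32.28) / 10.0 = 5.410 s.
Vertical velocity at impact: v_y = v_y0 − g t = 21.82 − 10.0 × 5.410 = −32.28 m/s.
Speed: |v| = √(vₓ² + v_y²) = √(22.44² + 32.28²) = 39.32 m/s.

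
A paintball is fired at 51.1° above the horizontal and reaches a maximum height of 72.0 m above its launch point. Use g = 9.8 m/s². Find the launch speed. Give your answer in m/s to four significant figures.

At the peak v_y = 0, so v_y0 = √(2gH) = √(2 × 9.80 × 72.0) = 37.57 m/s.
v_y0 = v₀ sin θ ⇒ v₀ = 37.57 / sin 51.1° = 48.27 m/s.

48.27 m/s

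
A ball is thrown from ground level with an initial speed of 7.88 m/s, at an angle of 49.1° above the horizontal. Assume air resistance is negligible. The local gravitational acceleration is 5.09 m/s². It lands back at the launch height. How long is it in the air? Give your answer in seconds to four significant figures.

2.340 s

Components: vₓ = 7.880 cos 49.1° = 5.159 m/s, v_y0 = 7.880 sin 49.1° = 5.956 m/s.
It returns to y = 0 when t = 2 v_y0 / g = 2(5.956)/5.09 = 2.340 s.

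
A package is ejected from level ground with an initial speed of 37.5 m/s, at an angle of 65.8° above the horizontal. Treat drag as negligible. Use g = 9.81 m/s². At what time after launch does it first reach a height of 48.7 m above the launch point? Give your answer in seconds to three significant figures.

1.99 s

Horizontal component vₓ = 37.50 cos 65.8° = 15.37 m/s; vertical v_y0 = 37.50 sin 65.8° = 34.20 m/s.
Require v_y0 t − ½ g t² = 48.7, i.e. 4.905 t² − 34.20 t + 48.7 = 0.
Quadratic formula: t = (34.20 ± √214.45) / 9.81 = (34.20 ± 14.64) / 9.81 → t = 1.994 s or 4.979 s.
The first (ascending) time is 1.994 s.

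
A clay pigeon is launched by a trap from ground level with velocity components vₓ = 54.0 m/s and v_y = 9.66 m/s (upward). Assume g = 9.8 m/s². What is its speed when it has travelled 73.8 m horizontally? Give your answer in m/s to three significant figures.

54.1 m/s

At x = 73.8 m, t = x/vₓ = 73.8/54.00 = 1.367 s.
Vertical velocity there: v_y = v_y0 − g t = 9.660 − 9.80 × 1.367 = −3.733 m/s.
Speed: √(vₓ² + v_y²) = √(54.00² + 3.733²) = 54.13 m/s.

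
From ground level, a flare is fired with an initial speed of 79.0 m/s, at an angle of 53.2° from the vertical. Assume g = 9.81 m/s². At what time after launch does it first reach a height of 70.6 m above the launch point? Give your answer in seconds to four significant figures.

Components: vₓ = 79.00 sin 53.2° = 63.26 m/s, v_y0 = 79.00 cos 53.2° = 47.32 m/s.
Set y = v_y0 t − ½ g t² = 70.6: 4.905 t² − 47.32 t + 70.6 = 0.
t = [47.32 ± √(47.32² − 2·9.81·70.6)] / 9.81 = (47.32 ± 29.23) / 9.81, so t = 1.845 s or t = 7.803 s.
The first (ascending) time is 1.845 s.

1.845 s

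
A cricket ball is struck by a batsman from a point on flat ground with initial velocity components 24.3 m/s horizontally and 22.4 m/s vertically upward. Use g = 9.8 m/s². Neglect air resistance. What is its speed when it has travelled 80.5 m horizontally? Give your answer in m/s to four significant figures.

x = vₓ t ⇒ t = 80.5/24.30 = 3.313 s.
Vertical velocity there: v_y = v_y0 − g t = 22.40 − 9.80 × 3.313 = −10.07 m/s.
Speed: √(vₓ² + v_y²) = √(24.30² + 10.07²) = 26.30 m/s.

26.30 m/s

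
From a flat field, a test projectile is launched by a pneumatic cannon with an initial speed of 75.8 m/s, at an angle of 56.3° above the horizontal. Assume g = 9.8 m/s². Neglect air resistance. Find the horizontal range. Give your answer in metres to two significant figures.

Horizontal component vₓ = 75.80 cos 56.3° = 42.06 m/s; vertical v_y0 = 75.80 sin 56.3° = 63.06 m/s.
Time aloft: T = 2 v_y0 / g = 2 × 63.06 / 9.80 = 12.87 s.
Range: R = vₓ T = 42.06 × 12.87 = 541.3 m.

540 m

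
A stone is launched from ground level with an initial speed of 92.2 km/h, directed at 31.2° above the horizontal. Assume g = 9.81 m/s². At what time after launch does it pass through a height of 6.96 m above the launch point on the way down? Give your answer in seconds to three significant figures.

1.99 s

Convert: 92.2 km/h = 92.2/3.6 = 25.61 m/s.
vₓ = 25.61 cos 31.2° = 21.91 m/s; v_y0 = 25.61 sin 31.2° = 13.27 m/s.
Set y = v_y0 t − ½ g t² = 6.96: 4.905 t² − 13.27 t + 6.96 = 0.
t = [13.27 ± √(13.27² − 2·9.81·6.96)] / 9.81 = (13.27 ± 6.282) / 9.81, so t = 0.7120 s or t = 1.993 s.
The descending-branch root is 1.993 s.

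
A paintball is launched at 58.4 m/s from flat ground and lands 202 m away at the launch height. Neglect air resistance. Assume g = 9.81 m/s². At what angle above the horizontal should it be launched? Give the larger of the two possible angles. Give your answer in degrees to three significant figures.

From R = (v₀²/g) sin 2θ: sin 2θ = 9.81 × 202 / 3410.6 = 0.5810.
2θ = 35.52° or 180° − 35.52° = 144.5°, so θ = 17.76° or 72.24°.
The larger angle is 72.24°.

72.2°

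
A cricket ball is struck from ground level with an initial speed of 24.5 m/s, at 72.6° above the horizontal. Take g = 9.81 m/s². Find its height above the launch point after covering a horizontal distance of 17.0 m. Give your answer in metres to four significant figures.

27.84 m

Resolve: vₓ = 24.50 cos 72.6° = 7.326 m/s and v_y0 = 24.50 sin 72.6° = 23.38 m/s.
Time to reach x = 17.0 m: t = x/vₓ = 17.0/7.326 = 2.320 s.
Height: y = v_y0 t − ½ g t² = 23.38 × 2.320 − 4.905 × 2.320² = 54.25 − 26.41 = 27.84 m.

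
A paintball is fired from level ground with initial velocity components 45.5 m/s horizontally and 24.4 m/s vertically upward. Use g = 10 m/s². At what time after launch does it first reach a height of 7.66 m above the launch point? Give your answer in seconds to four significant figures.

0.3372 s

Set y = v_y0 t − ½ g t² = 7.66: 5.000 t² − 24.40 t + 7.66 = 0.
Quadratic formula: t = (24.40 ± √442.16) / 10.0 = (24.40 ± 21.03) / 10.0 → t = 0.3372 s or 4.543 s.
The first (ascending) time is 0.3372 s.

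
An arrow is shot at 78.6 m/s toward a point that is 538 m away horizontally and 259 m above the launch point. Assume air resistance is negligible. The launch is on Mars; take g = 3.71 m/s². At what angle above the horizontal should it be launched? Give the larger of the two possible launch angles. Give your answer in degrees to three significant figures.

Trajectory: y = x tanθ − g x² (1 + tan²θ)/(2v₀²). With x = 538, y = 259, v₀ = 78.6, g = 3.71:
86.91 tan²θ − 538 tanθ + (345.9) = 0.
tanθ = [538 ± √(538² − 4 × 86.91 × (345.9))] / (2 × 86.91) = (538 ± 411.3) / 173.8, giving tanθ = 0.7287 or 5.462.
θ = 36.08° or 79.62°; the larger is 79.62°.

79.6°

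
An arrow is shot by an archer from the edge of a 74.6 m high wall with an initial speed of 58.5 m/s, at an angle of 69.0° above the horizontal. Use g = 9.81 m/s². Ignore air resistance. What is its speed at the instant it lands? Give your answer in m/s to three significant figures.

69.9 m/s

Components: vₓ = 58.50 cos 69.0° = 20.96 m/s, v_y0 = 58.50 sin 69.0° = 54.61 m/s.
Vertical motion (up positive, ground at y = 0): 4.905 t² − (54.61) t − 74.6 = 0, so t = (54.61 + √(54.61² + 2·9.81·74.6)) / 9.81 = (54.61 + 66.68) / 9.81 = 12.36 s.
Vertical velocity at impact: v_y = v_y0 − g t = 54.61 − 9.81 × 12.36 = −66.68 m/s.
Speed: |v| = √(vₓ² + v_y²) = √(20.96² + 66.68²) = 69.90 m/s.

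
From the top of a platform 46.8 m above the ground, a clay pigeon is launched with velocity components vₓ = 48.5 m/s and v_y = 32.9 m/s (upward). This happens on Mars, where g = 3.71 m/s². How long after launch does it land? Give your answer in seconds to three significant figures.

With up positive and y = 0 at the ground: y(t) = 46.8 + (32.90) t − 1.855 t². Setting y = 0 and taking the positive root: t = [32.90 + √(32.90² + 2·3.71·46.8)] / 3.71 = (32.90 + 37.81) / 3.71 = 19.06 s.

19.1 s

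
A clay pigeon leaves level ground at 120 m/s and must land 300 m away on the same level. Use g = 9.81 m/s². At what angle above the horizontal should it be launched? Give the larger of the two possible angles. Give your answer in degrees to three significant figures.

Level-ground range R = v₀² sin(2θ)/g ⇒ sin(2θ) = gR/v₀² = 9.81 × 300 / 120² = 0.2044.
2θ = 11.79° or 180° − 11.79° = 168.2°, so θ = 5.896° or 84.10°.
The larger angle is 84.10°.

84.1°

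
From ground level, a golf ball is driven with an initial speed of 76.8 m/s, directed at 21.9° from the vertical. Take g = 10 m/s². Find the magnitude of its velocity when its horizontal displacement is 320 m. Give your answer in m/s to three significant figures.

49.6 m/s

vₓ = 76.80 sin 21.9° = 28.65 m/s; v_y0 = 76.80 cos 21.9° = 71.26 m/s.
At x = 320 m, t = x/vₓ = 320/28.65 = 11.17 s.
Vertical velocity there: v_y = v_y0 − g t = 71.26 − 10.0 × 11.17 = −40.45 m/s.
Speed: √(vₓ² + v_y²) = √(28.65² + 40.45²) = 49.57 m/s.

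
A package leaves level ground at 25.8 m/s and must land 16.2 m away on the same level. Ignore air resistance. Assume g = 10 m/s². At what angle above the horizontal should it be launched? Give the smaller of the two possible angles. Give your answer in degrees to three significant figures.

7.04°

Level-ground range R = v₀² sin(2θ)/g ⇒ sin(2θ) = gR/v₀² = 10.0 × 16.2 / 25.8² = 0.2434.
2θ = 14.09° or 180° − 14.09° = 165.9°, so θ = 7.043° or 82.96°.
The smaller angle is 7.043°.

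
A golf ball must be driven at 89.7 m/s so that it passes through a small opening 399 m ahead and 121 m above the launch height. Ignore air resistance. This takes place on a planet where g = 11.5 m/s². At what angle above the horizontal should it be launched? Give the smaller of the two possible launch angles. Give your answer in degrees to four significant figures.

36.79°

Trajectory: y = x tanθ − g x² (1 + tan²θ)/(2v₀²). With x = 399, y = 121, v₀ = 89.7, g = 11.5:
113.8 tan²θ − 399 tanθ + (234.8) = 0.
tanθ = [399 ± √(399² − 4 × 113.8 × (234.8))] / (2 × 113.8) = (399 ± 228.8) / 227.5, giving tanθ = 0.7479 or 2.759.
θ = 36.79° or 70.08°; the smaller is 36.79°.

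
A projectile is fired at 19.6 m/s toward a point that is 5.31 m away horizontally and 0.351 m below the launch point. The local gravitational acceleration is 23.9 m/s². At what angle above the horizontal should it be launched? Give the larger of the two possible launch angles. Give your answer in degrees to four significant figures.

80.46°

Trajectory: y = x tanθ − g x² (1 + tan²θ)/(2v₀²). With x = 5.31, y = −0.351, v₀ = 19.6, g = 23.9:
0.8771 tan²θ − 5.31 tanθ + (0.5261) = 0.
tanθ = [5.31 ± √(5.31² − 4 × 0.8771 × (0.5261))] / (2 × 0.8771) = (5.31 ± 5.133) / 1.754, giving tanθ = 0.1008 or 5.953.
θ = 5.753° or 80.46°; the larger is 80.46°.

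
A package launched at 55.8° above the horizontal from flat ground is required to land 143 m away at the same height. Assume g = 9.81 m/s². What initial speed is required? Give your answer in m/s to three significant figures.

Level-ground range: R = v₀² sin(2θ)/g, so v₀ = √(gR / sin 2θ).
v₀ = √(9.81 × 143 / sin 111.6°) = √(1403 / 0.9298) = √1508.8 = 38.84 m/s.

38.8 m/s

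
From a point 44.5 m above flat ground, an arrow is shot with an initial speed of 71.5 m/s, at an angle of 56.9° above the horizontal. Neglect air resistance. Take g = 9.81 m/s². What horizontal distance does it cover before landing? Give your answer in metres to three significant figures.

504 m

Components: vₓ = 71.50 cos 56.9° = 39.05 m/s, v_y0 = 71.50 sin 56.9° = 59.90 m/s.
Vertical motion (up positive, ground at y = 0): 4.905 t² − (59.90) t − 44.5 = 0, so t = (59.90 + √(59.90² + 2·9.81·44.5)) / 9.81 = (59.90 + 66.79) / 9.81 = 12.91 s.
Horizontal distance: R = vₓ t = 39.05 × 12.91 = 504.2 m.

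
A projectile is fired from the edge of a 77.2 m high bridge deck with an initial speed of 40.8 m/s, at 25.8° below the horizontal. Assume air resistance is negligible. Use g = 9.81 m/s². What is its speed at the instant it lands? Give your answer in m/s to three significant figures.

56.4 m/s

Resolve: vₓ = 40.80 cos 25.8° = 36.73 m/s and v_y0 = −17.76 m/s (downward).
With up positive and y = 0 at the ground: y(t) = 77.2 + (−17.76) t − 4.905 t². Setting y = 0 and taking the positive root: t = [−17.76 + √(17.76² + 2·9.81·77.2)] / 9.81 = (−17.76 + 42.78) / 9.81 = 2.551 s.
Vertical velocity at impact: v_y = v_y0 − g t = −17.76 − 9.81 × 2.551 = −42.78 m/s.
Speed: |v| = √(vₓ² + v_y²) = √(36.73² + 42.78²) = 56.39 m/s.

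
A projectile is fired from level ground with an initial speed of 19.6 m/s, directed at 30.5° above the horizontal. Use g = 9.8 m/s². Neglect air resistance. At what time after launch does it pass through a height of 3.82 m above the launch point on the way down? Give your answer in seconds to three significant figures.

1.52 s

vₓ = 19.60 cos 30.5° = 16.89 m/s; v_y0 = 19.60 sin 30.5° = 9.948 m/s.
Height y(t) = 9.948 t − 4.900 t² = 3.82 gives 4.900 t² − 9.948 t + 3.82 = 0.
t = [9.948 ± √(9.948² − 2·9.80·3.82)] / 9.80 = (9.948 ± 4.908) / 9.80, so t = 0.5143 s or t = 1.516 s.
The descending-branch root is 1.516 s.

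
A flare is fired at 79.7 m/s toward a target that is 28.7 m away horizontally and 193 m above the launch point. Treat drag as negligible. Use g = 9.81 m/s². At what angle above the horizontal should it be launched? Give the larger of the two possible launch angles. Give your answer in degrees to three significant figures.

88.4°

Trajectory: y = x tanθ − g x² (1 + tan²θ)/(2v₀²). With x = 28.7, y = 193, v₀ = 79.7, g = 9.81:
0.6360 tan²θ − 28.7 tanθ + (193.6) = 0.
tanθ = [28.7 ± √(28.7² − 4 × 0.6360 × (193.6))] / (2 × 0.6360) = (28.7 ± 18.19) / 1.272, giving tanθ = 8.258 or 36.86.
θ = 83.10° or 88.45°; the larger is 88.45°.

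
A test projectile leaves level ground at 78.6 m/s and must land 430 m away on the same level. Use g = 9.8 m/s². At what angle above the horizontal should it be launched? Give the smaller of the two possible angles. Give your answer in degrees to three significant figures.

21.5°

R = v₀² sin 2θ / g gives sin 2θ = gR/v₀² = 9.80·430/78.6² = 0.6821.
2θ = 43.01° or 180° − 43.01° = 137.0°, so θ = 21.50° or 68.50°.
The smaller angle is 21.50°.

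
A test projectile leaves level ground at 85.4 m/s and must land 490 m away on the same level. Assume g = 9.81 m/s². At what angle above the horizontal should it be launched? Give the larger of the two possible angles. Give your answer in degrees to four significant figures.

69.38°

R = v₀² sin 2θ / g gives sin 2θ = gR/v₀² = 9.81·490/85.4² = 0.6591.
2θ = 41.23° or 180° − 41.23° = 138.8°, so θ = 20.62° or 69.38°.
The larger angle is 69.38°.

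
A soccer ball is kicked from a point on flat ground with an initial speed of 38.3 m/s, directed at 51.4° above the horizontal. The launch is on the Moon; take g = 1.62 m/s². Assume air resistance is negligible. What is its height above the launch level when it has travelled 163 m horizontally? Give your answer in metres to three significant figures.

Resolve: vₓ = 38.30 cos 51.4° = 23.89 m/s and v_y0 = 38.30 sin 51.4° = 29.93 m/s.
Time to reach x = 163 m: t = x/vₓ = 163/23.89 = 6.822 s.
Height: y = v_y0 t − ½ g t² = 29.93 × 6.822 − 0.8100 × 6.822² = 204.2 − 37.69 = 166.5 m.

166 m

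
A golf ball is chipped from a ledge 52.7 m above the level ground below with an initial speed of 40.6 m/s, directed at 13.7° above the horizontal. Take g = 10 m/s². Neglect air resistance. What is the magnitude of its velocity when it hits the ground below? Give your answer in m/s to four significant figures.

vₓ = 40.60 cos 13.7° = 39.44 m/s; v_y0 = 40.60 sin 13.7° = 9.616 m/s.
The projectile lands when y = 52.7 + (9.616) t − ½·10.0·t² = 0. Positive root: t = (9.616 + √(9.616² + 2·10.0·52.7)) / 10.0 = (9.616 + 33.86) / 10.0 = 4.348 s.
Vertical velocity at impact: v_y = v_y0 − g t = 9.616 − 10.0 × 4.348 = −33.86 m/s.
Speed: |v| = √(vₓ² + v_y²) = √(39.44² + 33.86²) = 51.98 m/s.

51.98 m/s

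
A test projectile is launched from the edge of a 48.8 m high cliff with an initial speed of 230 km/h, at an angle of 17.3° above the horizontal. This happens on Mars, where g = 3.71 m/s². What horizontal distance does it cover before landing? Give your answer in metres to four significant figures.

754.5 m

Convert: 230 km/h = 230/3.6 = 63.89 m/s.
Resolve: vₓ = 63.89 cos 17.3° = 61.00 m/s and v_y0 = 63.89 sin 17.3° = 19.00 m/s.
Vertical motion (up positive, ground at y = 0): 1.855 t² − (19.00) t − 48.8 = 0, so t = (19.00 + √(19.00² + 2·3.71·48.8)) / 3.71 = (19.00 + 26.89) / 3.71 = 12.37 s.
Horizontal distance: R = vₓ t = 61.00 × 12.37 = 754.5 m.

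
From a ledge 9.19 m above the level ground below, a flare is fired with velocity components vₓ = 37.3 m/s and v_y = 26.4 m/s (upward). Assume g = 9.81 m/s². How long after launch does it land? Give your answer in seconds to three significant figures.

With up positive and y = 0 at the ground: y(t) = 9.19 + (26.40) t − 4.905 t². Setting y = 0 and taking the positive root: t = [26.40 + √(26.40² + 2·9.81·9.19)] / 9.81 = (26.40 + 29.62) / 9.81 = 5.710 s.

5.71 s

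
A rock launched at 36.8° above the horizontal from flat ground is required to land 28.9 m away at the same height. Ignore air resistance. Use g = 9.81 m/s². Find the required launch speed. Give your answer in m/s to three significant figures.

17.2 m/s

Level-ground range: R = v₀² sin(2θ)/g, so v₀ = √(gR / sin 2θ).
v₀ = √(9.81 × 28.9 / sin 73.60°) = √(283.5 / 0.9593) = √295.53 = 17.19 m/s.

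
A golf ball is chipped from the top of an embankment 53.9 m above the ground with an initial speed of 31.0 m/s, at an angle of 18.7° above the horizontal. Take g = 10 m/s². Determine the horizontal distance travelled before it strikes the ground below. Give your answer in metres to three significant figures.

130 m

vₓ = 31.00 cos 18.7° = 29.36 m/s; v_y0 = 31.00 sin 18.7° = 9.939 m/s.
With up positive and y = 0 at the ground: y(t) = 53.9 + (9.939) t − 5.000 t². Setting y = 0 and taking the positive root: t = [9.939 + √(9.939² + 2·10.0·53.9)] / 10.0 = (9.939 + 34.30) / 10.0 = 4.424 s.
Horizontal distance: R = vₓ t = 29.36 × 4.424 = 129.9 m.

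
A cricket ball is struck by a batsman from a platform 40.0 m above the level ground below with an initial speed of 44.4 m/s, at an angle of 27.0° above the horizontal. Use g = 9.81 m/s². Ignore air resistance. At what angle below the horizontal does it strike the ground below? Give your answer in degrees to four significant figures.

41.10°

Horizontal component vₓ = 44.40 cos 27.0° = 39.56 m/s; vertical v_y0 = 44.40 sin 27.0° = 20.16 m/s.
The projectile lands when y = 40.0 + (20.16) t − ½·9.81·t² = 0. Positive root: t = (20.16 + √(20.16² + 2·9.81·40.0)) / 9.81 = (20.16 + 34.51) / 9.81 = 5.573 s.
At impact: v_y = v_y0 − g t = −34.51 m/s; vₓ = 39.56 m/s.
Angle below horizontal: arctan(|v_y|/vₓ) = arctan(34.51/39.56) = 41.10°.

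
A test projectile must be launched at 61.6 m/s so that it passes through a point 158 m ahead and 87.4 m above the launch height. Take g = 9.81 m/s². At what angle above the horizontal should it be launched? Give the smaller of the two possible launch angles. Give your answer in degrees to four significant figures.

Trajectory: y = x tanθ − g x² (1 + tan²θ)/(2v₀²). With x = 158, y = 87.4, v₀ = 61.6, g = 9.81:
32.27 tan²θ − 158 tanθ + (119.7) = 0.
tanθ = [158 ± √(158² − 4 × 32.27 × (119.7))] / (2 × 32.27) = (158 ± 97.56) / 64.54, giving tanθ = 0.9365 or 3.960.
θ = 43.12° or 75.83°; the smaller is 43.12°.

43.12°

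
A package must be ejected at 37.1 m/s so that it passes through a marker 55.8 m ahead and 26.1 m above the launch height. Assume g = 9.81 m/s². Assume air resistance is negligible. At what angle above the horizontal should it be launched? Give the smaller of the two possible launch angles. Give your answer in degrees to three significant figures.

Trajectory: y = x tanθ − g x² (1 + tan²θ)/(2v₀²). With x = 55.8, y = 26.1, v₀ = 37.1, g = 9.81:
11.10 tan²θ − 55.8 tanθ + (37.20) = 0.
tanθ = [55.8 ± √(55.8² − 4 × 11.10 × (37.20))] / (2 × 11.10) = (55.8 ± 38.25) / 22.19, giving tanθ = 0.7910 or 4.238.
θ = 38.34° or 76.72°; the smaller is 38.34°.

38.3°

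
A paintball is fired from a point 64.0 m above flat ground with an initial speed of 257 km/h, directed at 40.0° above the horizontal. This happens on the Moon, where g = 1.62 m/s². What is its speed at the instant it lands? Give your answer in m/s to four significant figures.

72.83 m/s

Convert: 257 km/h = 257/3.6 = 71.39 m/s.
vₓ = 71.39 cos 40.0° = 54.69 m/s; v_y0 = 71.39 sin 40.0° = 45.89 m/s.
The projectile lands when y = 64.0 + (45.89) t − ½·1.62·t² = 0. Positive root: t = (45.89 + √(45.89² + 2·1.62·64.0)) / 1.62 = (45.89 + 48.09) / 1.62 = 58.01 s.
Vertical velocity at impact: v_y = v_y0 − g t = 45.89 − 1.62 × 58.01 = −48.09 m/s.
Speed: |v| = √(vₓ² + v_y²) = √(54.69² + 48.09²) = 72.83 m/s.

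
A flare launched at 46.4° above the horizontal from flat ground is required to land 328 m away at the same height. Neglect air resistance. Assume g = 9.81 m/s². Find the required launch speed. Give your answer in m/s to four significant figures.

On level ground R = v₀² sin 2θ / g ⇒ v₀ = √(gR / sin 2θ).
v₀ = √(9.81 × 328 / sin 92.80°) = √(3218 / 0.9988) = √3221.5 = 56.76 m/s.

56.76 m/s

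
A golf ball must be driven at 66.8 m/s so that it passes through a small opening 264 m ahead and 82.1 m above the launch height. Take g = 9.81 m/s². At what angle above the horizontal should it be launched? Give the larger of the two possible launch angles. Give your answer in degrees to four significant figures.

Trajectory: y = x tanθ − g x² (1 + tan²θ)/(2v₀²). With x = 264, y = 82.1, v₀ = 66.8, g = 9.81:
76.61 tan²θ − 264 tanθ + (158.7) = 0.
tanθ = [264 ± √(264² − 4 × 76.61 × (158.7))] / (2 × 76.61) = (264 ± 145.1) / 153.2, giving tanθ = 0.7759 or 2.670.
θ = 37.81° or 69.47°; the larger is 69.47°.

69.47°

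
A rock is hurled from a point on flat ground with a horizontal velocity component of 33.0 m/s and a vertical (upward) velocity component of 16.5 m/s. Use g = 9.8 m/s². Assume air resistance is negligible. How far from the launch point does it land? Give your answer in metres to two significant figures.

110 m

Flight time T = 2 v_y0 / g = 3.367 s.
Range: R = vₓ T = 33.00 × 3.367 = 111.1 m.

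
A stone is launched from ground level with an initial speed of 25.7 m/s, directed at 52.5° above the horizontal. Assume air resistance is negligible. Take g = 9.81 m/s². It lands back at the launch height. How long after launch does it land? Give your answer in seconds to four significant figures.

Components: vₓ = 25.70 cos 52.5° = 15.65 m/s, v_y0 = 25.70 sin 52.5° = 20.39 m/s.
It returns to y = 0 when t = 2 v_y0 / g = 2(20.39)/9.81 = 4.157 s.

4.157 s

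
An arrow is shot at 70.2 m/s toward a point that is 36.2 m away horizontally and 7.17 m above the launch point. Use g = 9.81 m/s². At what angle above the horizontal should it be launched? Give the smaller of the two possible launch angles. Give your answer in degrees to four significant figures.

13.28°

Trajectory: y = x tanθ − g x² (1 + tan²θ)/(2v₀²). With x = 36.2, y = 7.17, v₀ = 70.2, g = 9.81:
1.304 tan²θ − 36.2 tanθ + (8.474) = 0.
tanθ = [36.2 ± √(36.2² − 4 × 1.304 × (8.474))] / (2 × 1.304) = (36.2 ± 35.58) / 2.609, giving tanθ = 0.2361 or 27.52.
θ = 13.28° or 87.92°; the smaller is 13.28°.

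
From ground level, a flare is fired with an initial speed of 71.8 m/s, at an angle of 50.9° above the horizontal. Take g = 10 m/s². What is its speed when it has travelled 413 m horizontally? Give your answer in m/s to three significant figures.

57.5 m/s

vₓ = 71.80 cos 50.9° = 45.28 m/s; v_y0 = 71.80 sin 50.9° = 55.72 m/s.
Time to reach x = 413 m: t = x/vₓ = 413/45.28 = 9.121 s.
Vertical velocity there: v_y = v_y0 − g t = 55.72 − 10.0 × 9.121 = −35.49 m/s.
Speed: √(vₓ² + v_y²) = √(45.28² + 35.49²) = 57.53 m/s.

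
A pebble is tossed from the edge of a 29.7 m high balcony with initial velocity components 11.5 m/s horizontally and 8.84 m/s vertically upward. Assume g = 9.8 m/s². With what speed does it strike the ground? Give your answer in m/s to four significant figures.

Vertical motion (up positive, ground at y = 0): 4.900 t² − (8.840) t − 29.7 = 0, so t = (8.840 + √(8.840² + 2·9.80·29.7)) / 9.80 = (8.840 + 25.70) / 9.80 = 3.524 s.
Vertical velocity at impact: v_y = v_y0 − g t = 8.840 − 9.80 × 3.524 = −25.70 m/s.
Speed: |v| = √(vₓ² + v_y²) = √(11.50² + 25.70²) = 28.15 m/s.

28.15 m/s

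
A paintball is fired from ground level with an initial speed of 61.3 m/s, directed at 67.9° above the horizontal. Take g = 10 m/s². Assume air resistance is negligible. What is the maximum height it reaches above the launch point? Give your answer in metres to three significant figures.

Resolve: vₓ = 61.30 cos 67.9° = 23.06 m/s and v_y0 = 61.30 sin 67.9° = 56.80 m/s.
Peak height H = v_y0² / (2g) = 3225.8 / 20.00 = 161.3 m.

161 m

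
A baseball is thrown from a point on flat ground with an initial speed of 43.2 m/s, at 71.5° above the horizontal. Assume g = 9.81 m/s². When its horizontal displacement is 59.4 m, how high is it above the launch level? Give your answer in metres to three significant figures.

Horizontal component vₓ = 43.20 cos 71.5° = 13.71 m/s; vertical v_y0 = 43.20 sin 71.5° = 40.97 m/s.
x = vₓ t ⇒ t = 59.4/13.71 = 4.333 s.
Height: y = v_y0 t − ½ g t² = 40.97 × 4.333 − 4.905 × 4.333² = 177.5 − 92.11 = 85.42 m.

85.4 m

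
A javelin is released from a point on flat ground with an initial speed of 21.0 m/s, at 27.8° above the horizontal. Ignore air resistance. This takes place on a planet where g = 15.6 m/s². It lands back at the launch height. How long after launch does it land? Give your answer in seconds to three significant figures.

1.26 s

Components: vₓ = 21.00 cos 27.8° = 18.58 m/s, v_y0 = 21.00 sin 27.8° = 9.794 m/s.
It returns to y = 0 when t = 2 v_y0 / g = 2(9.794)/15.6 = 1.256 s.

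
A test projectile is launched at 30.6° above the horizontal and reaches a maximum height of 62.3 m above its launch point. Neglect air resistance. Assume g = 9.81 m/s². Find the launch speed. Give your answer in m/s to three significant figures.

68.7 m/s

At the peak v_y = 0, so v_y0 = √(2gH) = √(2 × 9.81 × 62.3) = 34.96 m/s.
v_y0 = v₀ sin θ ⇒ v₀ = 34.96 / sin 30.6° = 68.68 m/s.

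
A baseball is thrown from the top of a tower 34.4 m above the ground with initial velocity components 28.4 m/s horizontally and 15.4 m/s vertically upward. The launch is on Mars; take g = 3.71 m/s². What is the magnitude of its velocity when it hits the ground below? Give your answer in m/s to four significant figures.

With up positive and y = 0 at the ground: y(t) = 34.4 + (15.40) t − 1.855 t². Setting y = 0 and taking the positive root: t = [15.40 + √(15.40² + 2·3.71·34.4)] / 3.71 = (15.40 + 22.19) / 3.71 = 10.13 s.
Vertical velocity at impact: v_y = v_y0 − g t = 15.40 − 3.71 × 10.13 = −22.19 m/s.
Speed: |v| = √(vₓ² + v_y²) = √(28.40² + 22.19²) = 36.04 m/s.

36.04 m/s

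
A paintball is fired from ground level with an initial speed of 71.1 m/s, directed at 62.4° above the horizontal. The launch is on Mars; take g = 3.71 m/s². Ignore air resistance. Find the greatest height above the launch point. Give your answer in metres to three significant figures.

535 m

Resolve: vₓ = 71.10 cos 62.4° = 32.94 m/s and v_y0 = 71.10 sin 62.4° = 63.01 m/s.
Peak height H = v_y0² / (2g) = 3970.1 / 7.420 = 535.1 m.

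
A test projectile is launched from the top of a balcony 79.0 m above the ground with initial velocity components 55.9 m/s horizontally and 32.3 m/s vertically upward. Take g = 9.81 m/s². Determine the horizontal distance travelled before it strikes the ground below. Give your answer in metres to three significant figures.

474 m

The projectile lands when y = 79.0 + (32.30) t − ½·9.81·t² = 0. Positive root: t = (32.30 + √(32.30² + 2·9.81·79.0)) / 9.81 = (32.30 + 50.92) / 9.81 = 8.484 s.
Horizontal distance: R = vₓ t = 55.90 × 8.484 = 474.2 m.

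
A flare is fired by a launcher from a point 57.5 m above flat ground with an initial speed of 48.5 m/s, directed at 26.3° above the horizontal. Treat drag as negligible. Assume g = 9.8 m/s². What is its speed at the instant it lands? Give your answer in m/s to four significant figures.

58.99 m/s

Horizontal component vₓ = 48.50 cos 26.3° = 43.48 m/s; vertical v_y0 = 48.50 sin 26.3° = 21.49 m/s.
The projectile lands when y = 57.5 + (21.49) t − ½·9.80·t² = 0. Positive root: t = (21.49 + √(21.49² + 2·9.80·57.5)) / 9.80 = (21.49 + 39.86) / 9.80 = 6.260 s.
Vertical velocity at impact: v_y = v_y0 − g t = 21.49 − 9.80 × 6.260 = −39.86 m/s.
Speed: |v| = √(vₓ² + v_y²) = √(43.48² + 39.86²) = 58.99 m/s.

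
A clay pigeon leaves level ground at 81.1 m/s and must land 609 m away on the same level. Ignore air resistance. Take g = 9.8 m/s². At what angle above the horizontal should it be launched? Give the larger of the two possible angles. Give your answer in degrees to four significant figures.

57.43°

R = v₀² sin 2θ / g gives sin 2θ = gR/v₀² = 9.80·609/81.1² = 0.9074.
2θ = 65.15° or 180° − 65.15° = 114.9°, so θ = 32.57° or 57.43°.
The larger angle is 57.43°.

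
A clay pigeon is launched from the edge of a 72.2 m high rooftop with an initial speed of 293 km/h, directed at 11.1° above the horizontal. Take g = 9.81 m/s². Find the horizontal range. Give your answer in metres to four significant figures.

459.5 m

Convert: 293 km/h = 293/3.6 = 81.39 m/s.
Components: vₓ = 81.39 cos 11.1° = 79.87 m/s, v_y0 = 81.39 sin 11.1° = 15.67 m/s.
Vertical motion (up positive, ground at y = 0): 4.905 t² − (15.67) t − 72.2 = 0, so t = (15.67 + √(15.67² + 2·9.81·72.2)) / 9.81 = (15.67 + 40.77) / 9.81 = 5.753 s.
Horizontal distance: R = vₓ t = 79.87 × 5.753 = 459.5 m.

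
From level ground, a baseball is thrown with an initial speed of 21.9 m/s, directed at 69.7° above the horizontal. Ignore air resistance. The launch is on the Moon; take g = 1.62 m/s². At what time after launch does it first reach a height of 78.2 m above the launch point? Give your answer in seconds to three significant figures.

4.67 s

Horizontal component vₓ = 21.90 cos 69.7° = 7.598 m/s; vertical v_y0 = 21.90 sin 69.7° = 20.54 m/s.
Set y = v_y0 t − ½ g t² = 78.2: 0.8100 t² − 20.54 t + 78.2 = 0.
Quadratic formula: t = (20.54 ± √168.51) / 1.62 = (20.54 ± 12.98) / 1.62 → t = 4.666 s or 20.69 s.
The first (ascending) time is 4.666 s.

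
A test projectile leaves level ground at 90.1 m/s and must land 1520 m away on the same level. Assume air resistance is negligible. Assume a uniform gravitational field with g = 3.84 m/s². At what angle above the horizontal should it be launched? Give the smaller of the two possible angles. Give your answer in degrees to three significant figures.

Level-ground range R = v₀² sin(2θ)/g ⇒ sin(2θ) = gR/v₀² = 3.84 × 1520 / 90.1² = 0.7190.
2θ = 45.97° or 180° − 45.97° = 134.0°, so θ = 22.99° or 67.01°.
The smaller angle is 22.99°.

23.0°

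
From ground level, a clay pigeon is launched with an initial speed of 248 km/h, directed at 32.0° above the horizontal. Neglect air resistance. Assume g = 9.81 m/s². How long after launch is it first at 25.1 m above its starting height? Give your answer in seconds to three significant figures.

0.767 s

Convert: 248 km/h = 248/3.6 = 68.89 m/s.
Horizontal component vₓ = 68.89 cos 32.0° = 58.42 m/s; vertical v_y0 = 68.89 sin 32.0° = 36.51 m/s.
Set y = v_y0 t − ½ g t² = 25.1: 4.905 t² − 36.51 t + 25.1 = 0.
t = [36.51 ± √(36.51² − 2·9.81·25.1)] / 9.81 = (36.51 ± 28.99) / 9.81, so t = 0.7665 s or t = 6.676 s.
The first (ascending) time is 0.7665 s.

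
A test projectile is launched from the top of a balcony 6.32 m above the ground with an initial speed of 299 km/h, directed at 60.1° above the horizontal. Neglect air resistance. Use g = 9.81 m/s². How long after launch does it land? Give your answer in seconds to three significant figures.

Convert: 299 km/h = 299/3.6 = 83.06 m/s.
Resolve: vₓ = 83.06 cos 60.1° = 41.40 m/s and v_y0 = 83.06 sin 60.1° = 72.00 m/s.
With up positive and y = 0 at the ground: y(t) = 6.32 + (72.00) t − 4.905 t². Setting y = 0 and taking the positive root: t = [72.00 + √(72.00² + 2·9.81·6.32)] / 9.81 = (72.00 + 72.86) / 9.81 = 14.77 s.

14.8 s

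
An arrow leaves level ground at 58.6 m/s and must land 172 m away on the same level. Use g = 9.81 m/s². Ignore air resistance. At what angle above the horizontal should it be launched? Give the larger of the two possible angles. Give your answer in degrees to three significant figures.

From R = (v₀²/g) sin 2θ: sin 2θ = 9.81 × 172 / 3434.0 = 0.4914.
2θ = 29.43° or 180° − 29.43° = 150.6°, so θ = 14.72° or 75.28°.
The larger angle is 75.28°.

75.3°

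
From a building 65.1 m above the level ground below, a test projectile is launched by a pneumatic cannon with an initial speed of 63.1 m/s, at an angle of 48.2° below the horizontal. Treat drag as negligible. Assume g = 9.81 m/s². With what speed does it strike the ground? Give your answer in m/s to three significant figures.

72.5 m/s

Resolve: vₓ = 63.10 cos 48.2° = 42.06 m/s and v_y0 = −47.04 m/s (downward).
Vertical motion (up positive, ground at y = 0): 4.905 t² − (−47.04) t − 65.1 = 0, so t = (−47.04 + √(47.04² + 2·9.81·65.1)) / 9.81 = (−47.04 + 59.08) / 9.81 = 1.227 s.
Vertical velocity at impact: v_y = v_y0 − g t = −47.04 − 9.81 × 1.227 = −59.08 m/s.
Speed: |v| = √(vₓ² + v_y²) = √(42.06² + 59.08²) = 72.52 m/s.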